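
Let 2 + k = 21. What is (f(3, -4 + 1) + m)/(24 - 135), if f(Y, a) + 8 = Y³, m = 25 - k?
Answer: -25/111 ≈ -0.22523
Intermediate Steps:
k = 19 (k = -2 + 21 = 19)
m = 6 (m = 25 - 1*19 = 25 - 19 = 6)
f(Y, a) = -8 + Y³
(f(3, -4 + 1) + m)/(24 - 135) = ((-8 + 3³) + 6)/(24 - 135) = ((-8 + 27) + 6)/(-111) = -(19 + 6)/111 = -1/111*25 = -25/111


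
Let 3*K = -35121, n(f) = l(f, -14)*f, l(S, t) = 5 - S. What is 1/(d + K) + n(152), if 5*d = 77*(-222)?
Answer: -1689854381/75629 ≈ -22344.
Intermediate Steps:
n(f) = f*(5 - f) (n(f) = (5 - f)*f = f*(5 - f))
K = -11707 (K = (⅓)*(-35121) = -11707)
d = -17094/5 (d = (77*(-222))/5 = (⅕)*(-17094) = -17094/5 ≈ -3418.8)
1/(d + K) + n(152) = 1/(-17094/5 - 11707) + 152*(5 - 1*152) = 1/(-75629/5) + 152*(5 - 152) = -5/75629 + 152*(-147) = -5/75629 - 22344 = -1689854381/75629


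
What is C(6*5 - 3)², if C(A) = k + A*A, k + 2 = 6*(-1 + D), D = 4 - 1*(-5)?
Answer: 600625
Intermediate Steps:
D = 9 (D = 4 + 5 = 9)
k = 46 (k = -2 + 6*(-1 + 9) = -2 + 6*8 = -2 + 48 = 46)
C(A) = 46 + A² (C(A) = 46 + A*A = 46 + A²)
C(6*5 - 3)² = (46 + (6*5 - 3)²)² = (46 + (30 - 3)²)² = (46 + 27²)² = (46 + 729)² = 775² = 600625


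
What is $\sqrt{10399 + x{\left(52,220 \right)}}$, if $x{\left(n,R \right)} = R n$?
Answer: $\sqrt{21839} \approx 147.78$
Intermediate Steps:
$\sqrt{10399 + x{\left(52,220 \right)}} = \sqrt{10399 + 220 \cdot 52} = \sqrt{10399 + 11440} = \sqrt{21839}$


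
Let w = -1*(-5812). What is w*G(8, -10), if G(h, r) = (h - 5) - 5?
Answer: -11624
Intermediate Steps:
G(h, r) = -10 + h (G(h, r) = (-5 + h) - 5 = -10 + h)
w = 5812
w*G(8, -10) = 5812*(-10 + 8) = 5812*(-2) = -11624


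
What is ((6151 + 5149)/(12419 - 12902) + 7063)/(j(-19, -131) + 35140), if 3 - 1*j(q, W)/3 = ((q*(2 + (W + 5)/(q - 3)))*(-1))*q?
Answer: 37401419/231209202 ≈ 0.16176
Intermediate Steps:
j(q, W) = 9 + 3*q²*(2 + (5 + W)/(-3 + q)) (j(q, W) = 9 - 3*(q*(2 + (W + 5)/(q - 3)))*(-1)*q = 9 - 3*(q*(2 + (5 + W)/(-3 + q)))*(-1)*q = 9 - 3*(-q*(2 + (5 + W)/(-3 + q)))*q = 9 - (-3)*q²*(2 + (5 + W)/(-3 + q)) = 9 + 3*q²*(2 + (5 + W)/(-3 + q)))
((6151 + 5149)/(12419 - 12902) + 7063)/(j(-19, -131) + 35140) = ((6151 + 5149)/(12419 - 12902) + 7063)/(3*(-9 - 1*(-19)² + 2*(-19)³ + 3*(-19) - 131*(-19)²)/(-3 - 19) + 35140) = (11300/(-483) + 7063)/(3*(-9 - 1*361 + 2*(-6859) - 57 - 131*361)/(-22) + 35140) = (11300*(-1/483) + 7063)/(3*(-1/22)*(-9 - 361 - 13718 - 57 - 47291) + 35140) = (-11300/483 + 7063)/(3*(-1/22)*(-61436) + 35140) = 3400129/(483*(92154/11 + 35140)) = 3400129/(483*(478694/11)) = (3400129/483)*(11/478694) = 37401419/231209202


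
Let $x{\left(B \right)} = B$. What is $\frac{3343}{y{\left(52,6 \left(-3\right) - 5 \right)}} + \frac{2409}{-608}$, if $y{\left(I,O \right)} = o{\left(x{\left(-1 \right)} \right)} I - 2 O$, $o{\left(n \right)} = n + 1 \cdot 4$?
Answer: $\frac{772963}{61408} \approx 12.587$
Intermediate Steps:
$o{\left(n \right)} = 4 + n$ ($o{\left(n \right)} = n + 4 = 4 + n$)
$y{\left(I,O \right)} = - 2 O + 3 I$ ($y{\left(I,O \right)} = \left(4 - 1\right) I - 2 O = 3 I - 2 O = - 2 O + 3 I$)
$\frac{3343}{y{\left(52,6 \left(-3\right) - 5 \right)}} + \frac{2409}{-608} = \frac{3343}{- 2 \left(6 \left(-3\right) - 5\right) + 3 \cdot 52} + \frac{2409}{-608} = \frac{3343}{- 2 \left(-18 - 5\right) + 156} + 2409 \left(- \frac{1}{608}\right) = \frac{3343}{\left(-2\right) \left(-23\right) + 156} - \frac{2409}{608} = \frac{3343}{46 + 156} - \frac{2409}{608} = \frac{3343}{202} - \frac{2409}{608} = \frac{772963}{61408}$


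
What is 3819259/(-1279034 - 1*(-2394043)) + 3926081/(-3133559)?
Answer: 7590257763052/3493946487031 ≈ 2.1724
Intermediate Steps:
3819259/(-1279034 - 1*(-2394043)) + 3926081/(-3133559) = 3819259/(-1279034 + 2394043) + 3926081*(-1/3133559) = 3819259/1115009 - 3926081/3133559 = 7590257763052/3493946487031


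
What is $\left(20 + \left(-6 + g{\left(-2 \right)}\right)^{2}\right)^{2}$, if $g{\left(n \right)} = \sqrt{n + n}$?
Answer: $2128 - 2496 i \approx 2128.0 - 2496.0 i$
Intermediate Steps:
$g{\left(n \right)} = \sqrt{2} \sqrt{n}$ ($g{\left(n \right)} = \sqrt{2 n} = \sqrt{2} \sqrt{n}$)
$\left(20 + \left(-6 + g{\left(-2 \right)}\right)^{2}\right)^{2} = \left(20 + \left(-6 + \sqrt{2} \sqrt{-2}\right)^{2}\right)^{2} = \left(20 + \left(-6 + \sqrt{2} i \sqrt{2}\right)^{2}\right)^{2} = \left(20 + \left(-6 + 2 i\right)^{2}\right)^{2}$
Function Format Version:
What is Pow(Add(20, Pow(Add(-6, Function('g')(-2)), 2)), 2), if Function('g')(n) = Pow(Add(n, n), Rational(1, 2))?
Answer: Add(2128, Mul(-2496, I)) ≈ Add(2128.0, Mul(-2496.0, I))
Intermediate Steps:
Function('g')(n) = Mul(Pow(2, Rational(1, 2)), Pow(n, Rational(1, 2))) (Function('g')(n) = Pow(Mul(2, n), Rational(1, 2)) = Mul(Pow(2, Rational(1, 2)), Pow(n, Rational(1, 2))))
Pow(Add(20, Pow(Add(-6, Function('g')(-2)), 2)), 2) = Pow(Add(20, Pow(Add(-6, Mul(Pow(2, Rational(1, 2)), Pow(-2, Rational(1, 2)))), 2)), 2) = Pow(Add(20, Pow(Add(-6, Mul(Pow(2, Rational(1, 2)), Mul(I, Pow(2, Rational(1, 2))))), 2)), 2) = Pow(Add(20, Pow(Add(-6, Mul(2, I)), 2)), 2)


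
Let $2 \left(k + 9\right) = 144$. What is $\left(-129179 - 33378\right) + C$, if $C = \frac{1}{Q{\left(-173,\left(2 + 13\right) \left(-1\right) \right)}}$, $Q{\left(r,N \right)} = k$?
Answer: $- \frac{10241090}{63} \approx -1.6256 \cdot 10^{5}$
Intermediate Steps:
$k = 63$ ($k = -9 + \frac{1}{2} \cdot 144 = -9 + 72 = 63$)
$Q{\left(r,N \right)} = 63$
$C = \frac{1}{63} \approx 0.015873$
$\left(-129179 - 33378\right) + C = \left(-129179 - 33378\right) + \frac{1}{63} = -162557 + \frac{1}{63} = - \frac{10241090}{63}$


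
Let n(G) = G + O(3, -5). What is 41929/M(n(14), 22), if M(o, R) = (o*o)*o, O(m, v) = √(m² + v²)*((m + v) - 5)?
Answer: 41929/(343*(2 - √34)³) ≈ -2.1742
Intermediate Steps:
O(m, v) = √(m² + v²)*(-5 + m + v)
n(G) = G - 7*√34 (n(G) = G + √(3² + (-5)²)*(-5 + 3 - 5) = G + √(9 + 25)*(-7) = G + √34*(-7) = G - 7*√34)
M(o, R) = o³ (M(o, R) = o²*o = o³)
41929/M(n(14), 22) = 41929/((14 - 7*√34)³) = 41929/(14 - 7*√34)³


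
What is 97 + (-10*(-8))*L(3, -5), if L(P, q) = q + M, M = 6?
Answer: 177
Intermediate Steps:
L(P, q) = 6 + q (L(P, q) = q + 6 = 6 + q)
97 + (-10*(-8))*L(3, -5) = 97 + (-10*(-8))*(6 - 5) = 97 + 80*1 = 97 + 80 = 177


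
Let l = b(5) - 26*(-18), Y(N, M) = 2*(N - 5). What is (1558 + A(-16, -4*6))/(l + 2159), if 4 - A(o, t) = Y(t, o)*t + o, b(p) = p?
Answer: 93/1316 ≈ 0.070669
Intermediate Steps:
Y(N, M) = -10 + 2*N (Y(N, M) = 2*(-5 + N) = -10 + 2*N)
A(o, t) = 4 - o - t*(-10 + 2*t) (A(o, t) = 4 - ((-10 + 2*t)*t + o) = 4 - (t*(-10 + 2*t) + o) = 4 - (o + t*(-10 + 2*t)) = 4 + (-o - t*(-10 + 2*t)) = 4 - o - t*(-10 + 2*t))
l = 473 (l = 5 - 26*(-18) = 5 + 468 = 473)
(1558 + A(-16, -4*6))/(l + 2159) = (1558 + (4 - 1*(-16) - 2*(-4*6)*(-5 - 4*6)))/(473 + 2159) = (1558 + (4 + 16 - 2*(-24)*(-5 - 24)))/2632 = (1558 + (4 + 16 - 2*(-24)*(-29)))*(1/2632) = (1558 + (4 + 16 - 1392))*(1/2632) = (1558 - 1372)*(1/2632) = 186*(1/2632) = 93/1316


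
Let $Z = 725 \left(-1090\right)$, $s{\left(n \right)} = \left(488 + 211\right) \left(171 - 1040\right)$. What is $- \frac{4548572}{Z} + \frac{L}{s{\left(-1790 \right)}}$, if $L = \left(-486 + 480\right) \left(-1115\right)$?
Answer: $\frac{459609477672}{80003724625} \approx 5.7449$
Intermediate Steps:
$s{\left(n \right)} = -607431$ ($s{\left(n \right)} = 699 \left(-869\right) = -607431$)
$Z = -790250$
$L = 6690$ ($L = \left(-6\right) \left(-1115\right) = 6690$)
$- \frac{4548572}{Z} + \frac{L}{s{\left(-1790 \right)}} = - \frac{4548572}{-790250} + \frac{6690}{-607431} = \left(-4548572\right) \left(- \frac{1}{790250}\right) + 6690 \left(- \frac{1}{607431}\right) = \frac{2274286}{395125} - \frac{2230}{202477} = \frac{459609477672}{80003724625}$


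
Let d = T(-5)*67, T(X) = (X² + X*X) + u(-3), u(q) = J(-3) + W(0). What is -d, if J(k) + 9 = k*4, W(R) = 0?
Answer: -1943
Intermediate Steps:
J(k) = -9 + 4*k (J(k) = -9 + k*4 = -9 + 4*k)
u(q) = -21 (u(q) = (-9 + 4*(-3)) + 0 = (-9 - 12) + 0 = -21 + 0 = -21)
T(X) = -21 + 2*X² (T(X) = (X² + X*X) - 21 = (X² + X²) - 21 = 2*X² - 21 = -21 + 2*X²)
d = 1943 (d = (-21 + 2*(-5)²)*67 = (-21 + 2*25)*67 = (-21 + 50)*67 = 29*67 = 1943)
-d = -1*1943 = -1943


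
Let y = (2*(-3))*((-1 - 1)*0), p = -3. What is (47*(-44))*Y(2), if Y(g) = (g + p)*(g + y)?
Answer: 4136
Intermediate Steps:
y = 0 (y = -(-12)*0 = -6*0 = 0)
Y(g) = g*(-3 + g) (Y(g) = (g - 3)*(g + 0) = (-3 + g)*g = g*(-3 + g))
(47*(-44))*Y(2) = (47*(-44))*(2*(-3 + 2)) = -4136*(-1) = -2068*(-2) = 4136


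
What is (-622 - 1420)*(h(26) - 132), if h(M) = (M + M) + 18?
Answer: 126604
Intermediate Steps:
h(M) = 18 + 2*M (h(M) = 2*M + 18 = 18 + 2*M)
(-622 - 1420)*(h(26) - 132) = (-622 - 1420)*((18 + 2*26) - 132) = -2042*((18 + 52) - 132) = -2042*(70 - 132) = -2042*(-62) = 126604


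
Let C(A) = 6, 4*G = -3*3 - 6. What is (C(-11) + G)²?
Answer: 81/16 ≈ 5.0625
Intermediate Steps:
G = -15/4 (G = (-3*3 - 6)/4 = (-9 - 6)/4 = (¼)*(-15) = -15/4 ≈ -3.7500)
(C(-11) + G)² = (6 - 15/4)² = (9/4)² = 81/16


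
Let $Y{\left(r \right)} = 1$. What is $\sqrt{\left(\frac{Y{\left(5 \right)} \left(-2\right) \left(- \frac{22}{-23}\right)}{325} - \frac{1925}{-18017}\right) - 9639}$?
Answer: $\frac{i \sqrt{6993181080242857734}}{26935415} \approx 98.178 i$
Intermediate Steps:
$\sqrt{\left(\frac{Y{\left(5 \right)} \left(-2\right) \left(- \frac{22}{-23}\right)}{325} - \frac{1925}{-18017}\right) - 9639} = \sqrt{\left(\frac{1 \left(-2\right) \left(- \frac{22}{-23}\right)}{325} - \frac{1925}{-18017}\right) - 9639} = \sqrt{\left(- 2 \left(\left(-22\right) \left(- \frac{1}{23}\right)\right) \frac{1}{325} - - \frac{1925}{18017}\right) - 9639} = \sqrt{\left(\left(-2\right) \frac{22}{23} \cdot \frac{1}{325} + \frac{1925}{18017}\right) - 9639} = \sqrt{\left(\left(- \frac{44}{23}\right) \frac{1}{325} + \frac{1925}{18017}\right) - 9639} = \sqrt{\left(- \frac{44}{7475} + \frac{1925}{18017}\right) - 9639} = \sqrt{\frac{13596627}{134677075} - 9639} = \sqrt{- \frac{1298138729298}{134677075}} = \frac{i \sqrt{6993181080242857734}}{26935415}$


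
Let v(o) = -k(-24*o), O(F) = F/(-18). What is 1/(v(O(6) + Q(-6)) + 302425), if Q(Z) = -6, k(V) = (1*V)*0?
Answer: 1/302425 ≈ 3.3066e-6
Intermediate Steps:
k(V) = 0 (k(V) = V*0 = 0)
O(F) = -F/18 (O(F) = F*(-1/18) = -F/18)
v(o) = 0 (v(o) = -1*0 = 0)
1/(v(O(6) + Q(-6)) + 302425) = 1/(0 + 302425) = 1/302425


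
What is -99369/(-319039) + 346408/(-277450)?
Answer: -41473866431/44258685275 ≈ -0.93708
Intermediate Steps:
-99369/(-319039) + 346408/(-277450) = -99369*(-1/319039) + 346408*(-1/277450) = 99369/319039 - 173204/138725 = -41473866431/44258685275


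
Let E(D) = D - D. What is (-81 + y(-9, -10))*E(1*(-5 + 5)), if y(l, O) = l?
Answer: 0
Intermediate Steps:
E(D) = 0
(-81 + y(-9, -10))*E(1*(-5 + 5)) = (-81 - 9)*0 = -90*0 = 0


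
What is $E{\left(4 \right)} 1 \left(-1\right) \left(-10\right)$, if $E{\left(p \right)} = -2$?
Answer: $-20$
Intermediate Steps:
$E{\left(4 \right)} 1 \left(-1\right) \left(-10\right) = - 2 \cdot 1 \left(-1\right) \left(-10\right) = \left(-2\right) \left(-1\right) \left(-10\right) = 2 \left(-10\right) = -20$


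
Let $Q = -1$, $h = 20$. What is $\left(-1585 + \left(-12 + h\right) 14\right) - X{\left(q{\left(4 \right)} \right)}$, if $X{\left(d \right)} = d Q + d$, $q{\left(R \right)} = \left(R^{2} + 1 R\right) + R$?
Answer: $-1473$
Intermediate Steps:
$q{\left(R \right)} = R^{2} + 2 R$ ($q{\left(R \right)} = \left(R^{2} + R\right) + R = \left(R + R^{2}\right) + R = R^{2} + 2 R$)
$X{\left(d \right)} = 0$ ($X{\left(d \right)} = d \left(-1\right) + d = - d + d = 0$)
$\left(-1585 + \left(-12 + h\right) 14\right) - X{\left(q{\left(4 \right)} \right)} = \left(-1585 + \left(-12 + 20\right) 14\right) - 0 = \left(-1585 + 8 \cdot 14\right) + 0 = \left(-1585 + 112\right) + 0 = -1473 + 0 = -1473$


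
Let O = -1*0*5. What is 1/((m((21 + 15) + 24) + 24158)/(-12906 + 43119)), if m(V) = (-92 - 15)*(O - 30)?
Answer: 30213/27368 ≈ 1.1040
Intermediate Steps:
O = 0 (O = 0*5 = 0)
m(V) = 3210 (m(V) = (-92 - 15)*(0 - 30) = -107*(-30) = 3210)
1/((m((21 + 15) + 24) + 24158)/(-12906 + 43119)) = 1/((3210 + 24158)/(-12906 + 43119)) = 1/(27368/30213) = 30213/27368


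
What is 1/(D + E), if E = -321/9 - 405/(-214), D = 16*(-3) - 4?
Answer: -642/55067 ≈ -0.011659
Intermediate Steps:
D = -52 (D = -48 - 4 = -52)
E = -21683/642 (E = -321*⅑ - 405*(-1/214) = -107/3 + 405/214 = -21683/642 ≈ -33.774)
1/(D + E) = 1/(-52 - 21683/642) = 1/(-55067/642) = -642/55067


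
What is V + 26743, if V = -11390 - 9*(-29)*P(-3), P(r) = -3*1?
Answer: 14570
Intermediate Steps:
P(r) = -3
V = -12173 (V = -11390 - 9*(-29)*(-3) = -11390 - (-261)*(-3) = -11390 - 1*783 = -11390 - 783 = -12173)
V + 26743 = -12173 + 26743 = 14570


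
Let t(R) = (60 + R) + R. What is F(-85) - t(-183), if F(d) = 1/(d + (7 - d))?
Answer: 2143/7 ≈ 306.14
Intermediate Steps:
F(d) = ⅐ (F(d) = 1/7 = ⅐)
t(R) = 60 + 2*R
F(-85) - t(-183) = ⅐ - (60 + 2*(-183)) = ⅐ - (60 - 366) = ⅐ - 1*(-306) = ⅐ + 306 = 2143/7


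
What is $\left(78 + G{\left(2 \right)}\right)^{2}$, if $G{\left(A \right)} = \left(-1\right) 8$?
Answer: $4900$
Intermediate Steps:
$G{\left(A \right)} = -8$
$\left(78 + G{\left(2 \right)}\right)^{2} = \left(78 - 8\right)^{2} = 70^{2} = 4900$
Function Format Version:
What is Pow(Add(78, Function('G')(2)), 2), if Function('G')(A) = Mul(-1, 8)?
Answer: 4900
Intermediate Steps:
Function('G')(A) = -8
Pow(Add(78, Function('G')(2)), 2) = Pow(Add(78, -8), 2) = Pow(70, 2) = 4900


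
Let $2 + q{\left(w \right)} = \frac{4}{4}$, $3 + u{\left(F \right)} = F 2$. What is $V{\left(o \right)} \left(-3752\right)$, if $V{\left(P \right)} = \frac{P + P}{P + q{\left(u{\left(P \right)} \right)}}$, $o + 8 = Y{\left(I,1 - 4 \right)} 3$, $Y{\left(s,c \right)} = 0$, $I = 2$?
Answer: $- \frac{60032}{9} \approx -6670.2$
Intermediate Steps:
$u{\left(F \right)} = -3 + 2 F$ ($u{\left(F \right)} = -3 + F 2 = -3 + 2 F$)
$q{\left(w \right)} = -1$ ($q{\left(w \right)} = -2 + \frac{4}{4} = -2 + 4 \cdot \frac{1}{4} = -2 + 1 = -1$)
$o = -8$ ($o = -8 + 0 \cdot 3 = -8 + 0 = -8$)
$V{\left(P \right)} = \frac{2 P}{-1 + P}$ ($V{\left(P \right)} = \frac{P + P}{P - 1} = \frac{2 P}{-1 + P}$)
$V{\left(o \right)} \left(-3752\right) = 2 \left(-8\right) \frac{1}{-1 - 8} \left(-3752\right) = 2 \left(-8\right) \frac{1}{-9} \left(-3752\right) = 2 \left(-8\right) \left(- \frac{1}{9}\right) \left(-3752\right) = \frac{16}{9} \left(-3752\right) = - \frac{60032}{9}$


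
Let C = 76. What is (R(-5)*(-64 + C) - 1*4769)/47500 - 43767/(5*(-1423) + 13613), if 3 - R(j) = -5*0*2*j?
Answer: -6168677/902500 ≈ -6.8351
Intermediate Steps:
R(j) = 3 (R(j) = 3 - (-5)*(0*2)*j = 3 - (-5)*0*j = 3 - (-5)*0 = 3 - 1*0 = 3 + 0 = 3)
(R(-5)*(-64 + C) - 1*4769)/47500 - 43767/(5*(-1423) + 13613) = (3*(-64 + 76) - 1*4769)/47500 - 43767/(5*(-1423) + 13613) = (3*12 - 4769)*(1/47500) - 43767/(-7115 + 13613) = (36 - 4769)*(1/47500) - 43767/6498 = -4733*1/47500 - 43767*1/6498 = -4733/47500 - 4863/722 = -6168677/902500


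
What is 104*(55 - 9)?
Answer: 4784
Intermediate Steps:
104*(55 - 9) = 104*46 = 4784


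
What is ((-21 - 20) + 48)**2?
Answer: 49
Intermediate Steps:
((-21 - 20) + 48)**2 = (-41 + 48)**2 = 7**2 = 49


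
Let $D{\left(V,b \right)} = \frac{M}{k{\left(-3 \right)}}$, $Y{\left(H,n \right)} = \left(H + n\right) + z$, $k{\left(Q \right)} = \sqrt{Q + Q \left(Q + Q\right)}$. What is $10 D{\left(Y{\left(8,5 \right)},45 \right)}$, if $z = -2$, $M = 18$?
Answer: $12 \sqrt{15} \approx 46.476$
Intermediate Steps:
$k{\left(Q \right)} = \sqrt{Q + 2 Q^{2}}$ ($k{\left(Q \right)} = \sqrt{Q + Q 2 Q} = \sqrt{Q + 2 Q^{2}}$)
$Y{\left(H,n \right)} = -2 + H + n$ ($Y{\left(H,n \right)} = \left(H + n\right) - 2 = -2 + H + n$)
$D{\left(V,b \right)} = \frac{6 \sqrt{15}}{5}$ ($D{\left(V,b \right)} = \frac{18}{\sqrt{- 3 \left(1 + 2 \left(-3\right)\right)}} = \frac{18}{\sqrt{- 3 \left(1 - 6\right)}} = \frac{18}{\sqrt{\left(-3\right) \left(-5\right)}} = \frac{18}{\sqrt{15}} = 18 \frac{\sqrt{15}}{15} = \frac{6 \sqrt{15}}{5}$)
$10 D{\left(Y{\left(8,5 \right)},45 \right)} = 10 \frac{6 \sqrt{15}}{5} = 12 \sqrt{15}$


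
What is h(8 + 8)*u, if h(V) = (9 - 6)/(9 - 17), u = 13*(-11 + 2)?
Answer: 351/8 ≈ 43.875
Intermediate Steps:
u = -117 (u = 13*(-9) = -117)
h(V) = -3/8 (h(V) = 3/(-8) = 3*(-⅛) = -3/8)
h(8 + 8)*u = -3/8*(-117) = 351/8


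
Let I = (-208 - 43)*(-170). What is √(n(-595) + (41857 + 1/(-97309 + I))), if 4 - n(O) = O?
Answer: √14083222788193/18213 ≈ 206.05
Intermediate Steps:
I = 42670 (I = -251*(-170) = 42670)
n(O) = 4 - O
√(n(-595) + (41857 + 1/(-97309 + I))) = √((4 - 1*(-595)) + (41857 + 1/(-97309 + 42670))) = √((4 + 595) + (41857 + 1/(-54639))) = √(599 + (41857 - 1/54639)) = √(599 + 2287024622/54639) = √(2319753383/54639) = √14083222788193/18213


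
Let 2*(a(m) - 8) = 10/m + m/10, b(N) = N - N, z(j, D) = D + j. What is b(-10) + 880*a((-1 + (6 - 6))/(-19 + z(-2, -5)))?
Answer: 1578742/13 ≈ 1.2144e+5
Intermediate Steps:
b(N) = 0
a(m) = 8 + 5/m + m/20 (a(m) = 8 + (10/m + m/10)/2 = 8 + (5/m + m/20) = 8 + 5/m + m/20)
b(-10) + 880*a((-1 + (6 - 6))/(-19 + z(-2, -5))) = 0 + 880*(8 + 5/(((-1 + (6 - 6))/(-19 + (-5 - 2)))) + ((-1 + (6 - 6))/(-19 + (-5 - 2)))/20) = 0 + 880*(8 + 5/(((-1 + 0)/(-19 - 7))) + ((-1 + 0)/(-19 - 7))/20) = 0 + 880*(8 + 5/((-1/(-26))) + (-1/(-26))/20) = 0 + 880*(8 + 5/((-1*(-1/26))) + (-1*(-1/26))/20) = 0 + 880*(8 + 5/(1/26) + (1/20)*(1/26)) = 0 + 880*(8 + 5*26 + 1/520) = 0 + 880*(8 + 130 + 1/520) = 0 + 880*(71761/520) = 0 + 1578742/13 = 1578742/13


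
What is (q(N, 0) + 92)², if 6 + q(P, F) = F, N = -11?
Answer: 7396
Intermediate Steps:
q(P, F) = -6 + F
(q(N, 0) + 92)² = ((-6 + 0) + 92)² = (-6 + 92)² = 86² = 7396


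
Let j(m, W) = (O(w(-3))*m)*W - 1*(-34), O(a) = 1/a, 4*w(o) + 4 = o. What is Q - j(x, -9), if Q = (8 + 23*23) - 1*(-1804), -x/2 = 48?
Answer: 19605/7 ≈ 2800.7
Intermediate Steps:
x = -96 (x = -2*48 = -96)
w(o) = -1 + o/4
O(a) = 1/a
j(m, W) = 34 - 4*W*m/7 (j(m, W) = (m/(-1 + (¼)*(-3)))*W - 1*(-34) = (m/(-1 - ¾))*W + 34 = (m/(-7/4))*W + 34 = (-4*m/7)*W + 34 = -4*W*m/7 + 34 = 34 - 4*W*m/7)
Q = 2341 (Q = (8 + 529) + 1804 = 537 + 1804 = 2341)
Q - j(x, -9) = 2341 - (34 - 4/7*(-9)*(-96)) = 2341 - (34 - 3456/7) = 2341 - 1*(-3218/7) = 2341 + 3218/7 = 19605/7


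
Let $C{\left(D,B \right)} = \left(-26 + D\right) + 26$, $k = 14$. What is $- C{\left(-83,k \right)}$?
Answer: $83$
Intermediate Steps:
$C{\left(D,B \right)} = D$
$- C{\left(-83,k \right)} = \left(-1\right) \left(-83\right) = 83$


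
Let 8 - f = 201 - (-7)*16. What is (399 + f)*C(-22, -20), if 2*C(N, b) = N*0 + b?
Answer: -940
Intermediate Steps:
C(N, b) = b/2 (C(N, b) = (N*0 + b)/2 = (0 + b)/2 = b/2)
f = -305 (f = 8 - (201 - (-7)*16) = 8 - (201 - 1*(-112)) = 8 - (201 + 112) = 8 - 1*313 = 8 - 313 = -305)
(399 + f)*C(-22, -20) = (399 - 305)*((1/2)*(-20)) = 94*(-10) = -940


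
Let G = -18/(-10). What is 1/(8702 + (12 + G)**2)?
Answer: 25/222311 ≈ 0.00011246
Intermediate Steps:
G = 9/5 (G = -18*(-1/10) = 9/5 ≈ 1.8000)
1/(8702 + (12 + G)**2) = 1/(8702 + (12 + 9/5)**2) = 1/(8702 + (69/5)**2) = 1/(8702 + 4761/25) = 1/(222311/25) = 25/222311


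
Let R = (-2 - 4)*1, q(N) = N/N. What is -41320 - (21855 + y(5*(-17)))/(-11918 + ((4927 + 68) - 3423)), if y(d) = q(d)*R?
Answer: -427474871/10346 ≈ -41318.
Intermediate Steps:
q(N) = 1
R = -6 (R = -6*1 = -6)
y(d) = -6 (y(d) = 1*(-6) = -6)
-41320 - (21855 + y(5*(-17)))/(-11918 + ((4927 + 68) - 3423)) = -41320 - (21855 - 6)/(-11918 + ((4927 + 68) - 3423)) = -41320 - 21849/(-11918 + (4995 - 3423)) = -41320 - 21849/(-11918 + 1572) = -41320 - 21849/(-10346) = -41320 - 21849*(-1)/10346 = -41320 - 1*(-21849/10346) = -41320 + 21849/10346 = -427474871/10346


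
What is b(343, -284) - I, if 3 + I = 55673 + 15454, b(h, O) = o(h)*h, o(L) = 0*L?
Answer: -71124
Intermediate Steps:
o(L) = 0
b(h, O) = 0 (b(h, O) = 0*h = 0)
I = 71124 (I = -3 + (55673 + 15454) = -3 + 71127 = 71124)
b(343, -284) - I = 0 - 1*71124 = 0 - 71124 = -71124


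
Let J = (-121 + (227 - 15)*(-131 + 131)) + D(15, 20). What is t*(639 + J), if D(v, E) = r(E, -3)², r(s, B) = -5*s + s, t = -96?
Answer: -664128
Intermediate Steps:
r(s, B) = -4*s
D(v, E) = 16*E² (D(v, E) = (-4*E)² = 16*E²)
J = 6279 (J = (-121 + (227 - 15)*(-131 + 131)) + 16*20² = (-121 + 212*0) + 16*400 = (-121 + 0) + 6400 = -121 + 6400 = 6279)
t*(639 + J) = -96*(639 + 6279) = -96*6918 = -664128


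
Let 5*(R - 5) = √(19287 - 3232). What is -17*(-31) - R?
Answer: 522 - 13*√95/5 ≈ 496.66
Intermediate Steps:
R = 5 + 13*√95/5 (R = 5 + √(19287 - 3232)/5 = 5 + √16055/5 = 5 + (13*√95)/5 = 5 + 13*√95/5 ≈ 30.342)
-17*(-31) - R = -17*(-31) - (5 + 13*√95/5) = 527 + (-5 - 13*√95/5) = 522 - 13*√95/5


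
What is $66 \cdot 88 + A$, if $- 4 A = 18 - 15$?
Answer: $\frac{23229}{4} \approx 5807.3$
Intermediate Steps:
$A = - \frac{3}{4}$ ($A = - \frac{18 - 15}{4} = \left(- \frac{1}{4}\right) 3 = - \frac{3}{4} \approx -0.75$)
$66 \cdot 88 + A = 66 \cdot 88 - \frac{3}{4} = 5808 - \frac{3}{4} = \frac{23229}{4}$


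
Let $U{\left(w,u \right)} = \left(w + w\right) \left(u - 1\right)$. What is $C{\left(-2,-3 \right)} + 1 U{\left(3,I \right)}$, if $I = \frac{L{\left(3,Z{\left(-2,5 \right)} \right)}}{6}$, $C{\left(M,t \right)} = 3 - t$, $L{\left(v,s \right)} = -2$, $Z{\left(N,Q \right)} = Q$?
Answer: $-2$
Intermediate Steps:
$I = - \frac{1}{3}$ ($I = - \frac{2}{6} = \left(-2\right) \frac{1}{6} = - \frac{1}{3} \approx -0.33333$)
$U{\left(w,u \right)} = 2 w \left(-1 + u\right)$
$C{\left(-2,-3 \right)} + 1 U{\left(3,I \right)} = \left(3 - -3\right) + 1 \cdot 2 \cdot 3 \left(-1 - \frac{1}{3}\right) = \left(3 + 3\right) + 1 \cdot 2 \cdot 3 \left(- \frac{4}{3}\right) = 6 + 1 \left(-8\right) = 6 - 8 = -2$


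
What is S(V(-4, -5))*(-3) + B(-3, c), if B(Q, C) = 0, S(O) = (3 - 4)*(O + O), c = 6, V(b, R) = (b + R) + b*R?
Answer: 66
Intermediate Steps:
V(b, R) = R + b + R*b (V(b, R) = (R + b) + R*b = R + b + R*b)
S(O) = -2*O
S(V(-4, -5))*(-3) + B(-3, c) = -2*(-5 - 4 - 5*(-4))*(-3) + 0 = -2*(-5 - 4 + 20)*(-3) + 0 = -2*11*(-3) + 0 = -22*(-3) + 0 = 66 + 0 = 66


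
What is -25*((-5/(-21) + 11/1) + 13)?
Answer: -12725/21 ≈ -605.95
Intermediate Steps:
-25*((-5/(-21) + 11/1) + 13) = -25*((-5*(-1/21) + 11*1) + 13) = -25*((5/21 + 11) + 13) = -25*(236/21 + 13) = -25*509/21 = -12725/21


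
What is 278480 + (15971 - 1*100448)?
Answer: 194003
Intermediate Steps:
278480 + (15971 - 1*100448) = 278480 + (15971 - 100448) = 278480 - 84477 = 194003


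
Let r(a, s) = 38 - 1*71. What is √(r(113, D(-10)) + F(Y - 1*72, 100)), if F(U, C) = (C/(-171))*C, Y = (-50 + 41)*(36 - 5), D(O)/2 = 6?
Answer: I*√297217/57 ≈ 9.5645*I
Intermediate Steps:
D(O) = 12 (D(O) = 2*6 = 12)
r(a, s) = -33 (r(a, s) = 38 - 71 = -33)
Y = -279 (Y = -9*31 = -279)
F(U, C) = -C²/171 (F(U, C) = (C*(-1/171))*C = (-C/171)*C = -C²/171)
√(r(113, D(-10)) + F(Y - 1*72, 100)) = √(-33 - 1/171*100²) = √(-33 - 1/171*10000) = √(-33 - 10000/171) = √(-15643/171) = I*√297217/57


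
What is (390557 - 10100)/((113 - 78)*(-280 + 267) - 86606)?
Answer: -380457/87061 ≈ -4.3700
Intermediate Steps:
(390557 - 10100)/((113 - 78)*(-280 + 267) - 86606) = 380457/(35*(-13) - 86606) = 380457/(-455 - 86606) = 380457/(-87061) = 380457*(-1/87061) = -380457/87061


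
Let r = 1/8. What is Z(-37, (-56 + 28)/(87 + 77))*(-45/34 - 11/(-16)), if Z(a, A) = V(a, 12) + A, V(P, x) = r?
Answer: 2595/89216 ≈ 0.029087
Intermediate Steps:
r = ⅛ ≈ 0.12500
V(P, x) = ⅛
Z(a, A) = ⅛ + A
Z(-37, (-56 + 28)/(87 + 77))*(-45/34 - 11/(-16)) = (⅛ + (-56 + 28)/(87 + 77))*(-45/34 - 11/(-16)) = (⅛ - 28/164)*(-45*1/34 - 11*(-1/16)) = (⅛ - 28*1/164)*(-45/34 + 11/16) = (⅛ - 7/41)*(-173/272) = -15/328*(-173/272) = 2595/89216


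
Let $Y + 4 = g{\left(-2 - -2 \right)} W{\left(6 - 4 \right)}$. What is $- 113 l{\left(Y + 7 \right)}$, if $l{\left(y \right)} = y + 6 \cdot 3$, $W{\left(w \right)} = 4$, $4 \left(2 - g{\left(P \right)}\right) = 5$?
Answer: $-2712$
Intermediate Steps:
$g{\left(P \right)} = \frac{3}{4}$ ($g{\left(P \right)} = 2 - \frac{5}{4} = \frac{3}{4}$)
$Y = -1$ ($Y = -4 + \frac{3}{4} \cdot 4 = -4 + 3 = -1$)
$l{\left(y \right)} = 18 + y$ ($l{\left(y \right)} = y + 18 = 18 + y$)
$- 113 l{\left(Y + 7 \right)} = - 113 \left(18 + \left(-1 + 7\right)\right) = - 113 \left(18 + 6\right) = \left(-113\right) 24 = -2712$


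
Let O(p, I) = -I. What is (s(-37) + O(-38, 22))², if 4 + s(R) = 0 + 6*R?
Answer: 61504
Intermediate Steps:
s(R) = -4 + 6*R (s(R) = -4 + (0 + 6*R) = -4 + 6*R)
(s(-37) + O(-38, 22))² = ((-4 + 6*(-37)) - 1*22)² = ((-4 - 222) - 22)² = (-226 - 22)² = (-248)² = 61504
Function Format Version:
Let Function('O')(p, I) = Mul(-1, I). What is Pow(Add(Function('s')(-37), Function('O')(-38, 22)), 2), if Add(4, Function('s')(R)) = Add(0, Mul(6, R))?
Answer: 61504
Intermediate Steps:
Function('s')(R) = Add(-4, Mul(6, R)) (Function('s')(R) = Add(-4, Add(0, Mul(6, R))) = Add(-4, Mul(6, R)))
Pow(Add(Function('s')(-37), Function('O')(-38, 22)), 2) = Pow(Add(Add(-4, Mul(6, -37)), Mul(-1, 22)), 2) = Pow(Add(Add(-4, -222), -22), 2) = Pow(Add(-226, -22), 2) = Pow(-248, 2) = 61504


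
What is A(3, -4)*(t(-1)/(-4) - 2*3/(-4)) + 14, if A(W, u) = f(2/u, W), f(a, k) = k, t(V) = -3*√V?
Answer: 37/2 + 9*I/4 ≈ 18.5 + 2.25*I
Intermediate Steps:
A(W, u) = W
A(3, -4)*(t(-1)/(-4) - 2*3/(-4)) + 14 = 3*(-3*I/(-4) - 2*3/(-4)) + 14 = 3*(-3*I*(-¼) - 6*(-¼)) + 14 = 3*(3*I/4 + 3/2) + 14 = 3*(3/2 + 3*I/4) + 14 = (9/2 + 9*I/4) + 14 = 37/2 + 9*I/4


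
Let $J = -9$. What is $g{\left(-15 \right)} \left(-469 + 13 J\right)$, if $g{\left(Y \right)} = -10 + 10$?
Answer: $0$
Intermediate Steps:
$g{\left(Y \right)} = 0$
$g{\left(-15 \right)} \left(-469 + 13 J\right) = 0 \left(-469 + 13 \left(-9\right)\right) = 0 \left(-469 - 117\right) = 0 \left(-586\right) = 0$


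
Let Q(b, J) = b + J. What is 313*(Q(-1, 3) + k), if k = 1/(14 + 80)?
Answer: 59157/94 ≈ 629.33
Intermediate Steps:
Q(b, J) = J + b
k = 1/94 ≈ 0.010638
313*(Q(-1, 3) + k) = 313*((3 - 1) + 1/94) = 313*(2 + 1/94) = 313*(189/94) = 59157/94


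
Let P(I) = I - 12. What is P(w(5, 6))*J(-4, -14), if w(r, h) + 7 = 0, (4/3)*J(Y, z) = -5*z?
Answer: -1995/2 ≈ -997.50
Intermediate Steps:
J(Y, z) = -15*z/4 (J(Y, z) = 3*(-5*z)/4 = -15*z/4)
w(r, h) = -7 (w(r, h) = -7 + 0 = -7)
P(I) = -12 + I
P(w(5, 6))*J(-4, -14) = (-12 - 7)*(-15/4*(-14)) = -19*105/2 = -1995/2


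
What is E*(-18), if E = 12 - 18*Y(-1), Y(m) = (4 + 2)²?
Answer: 11448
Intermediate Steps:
Y(m) = 36 (Y(m) = 6² = 36)
E = -636 (E = 12 - 18*36 = 12 - 648 = -636)
E*(-18) = -636*(-18) = 11448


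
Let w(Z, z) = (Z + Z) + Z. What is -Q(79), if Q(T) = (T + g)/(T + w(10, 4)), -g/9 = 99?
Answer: 812/109 ≈ 7.4495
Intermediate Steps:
g = -891 (g = -9*99 = -891)
w(Z, z) = 3*Z (w(Z, z) = 2*Z + Z = 3*Z)
Q(T) = (-891 + T)/(30 + T) (Q(T) = (T - 891)/(T + 3*10) = (-891 + T)/(T + 30) = (-891 + T)/(30 + T))
-Q(79) = -(-891 + 79)/(30 + 79) = -(-812)/109 = -1*(-812/109) = 812/109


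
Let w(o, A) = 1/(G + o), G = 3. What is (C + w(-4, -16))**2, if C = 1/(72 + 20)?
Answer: 8281/8464 ≈ 0.97838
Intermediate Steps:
C = 1/92 ≈ 0.010870
w(o, A) = 1/(3 + o)
(C + w(-4, -16))**2 = (1/92 + 1/(3 - 4))**2 = (1/92 + 1/(-1))**2 = (1/92 - 1)**2 = (-91/92)**2 = 8281/8464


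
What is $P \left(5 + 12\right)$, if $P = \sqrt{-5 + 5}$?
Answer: $0$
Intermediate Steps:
$P = 0$ ($P = \sqrt{0} = 0$)
$P \left(5 + 12\right) = 0 \left(5 + 12\right) = 0 \cdot 17 = 0$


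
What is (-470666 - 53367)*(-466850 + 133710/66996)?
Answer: 2731692226278895/11166 ≈ 2.4464e+11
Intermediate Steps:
(-470666 - 53367)*(-466850 + 133710/66996) = -524033*(-466850 + 133710*(1/66996)) = -524033*(-466850 + 22285/11166) = -524033*(-5212824815/11166) = 2731692226278895/11166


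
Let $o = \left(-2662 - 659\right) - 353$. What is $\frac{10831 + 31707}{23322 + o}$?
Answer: $\frac{21269}{9824} \approx 2.165$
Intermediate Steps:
$o = -3674$ ($o = -3321 - 353 = -3674$)
$\frac{10831 + 31707}{23322 + o} = \frac{10831 + 31707}{23322 - 3674} = \frac{42538}{19648} = 42538 \cdot \frac{1}{19648} = \frac{21269}{9824}$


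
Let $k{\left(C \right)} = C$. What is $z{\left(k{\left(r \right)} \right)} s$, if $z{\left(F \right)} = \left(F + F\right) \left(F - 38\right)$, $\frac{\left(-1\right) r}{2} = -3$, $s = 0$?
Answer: $0$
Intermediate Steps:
$r = 6$ ($r = \left(-2\right) \left(-3\right) = 6$)
$z{\left(F \right)} = 2 F \left(-38 + F\right)$
$z{\left(k{\left(r \right)} \right)} s = 2 \cdot 6 \left(-38 + 6\right) 0 = 2 \cdot 6 \left(-32\right) 0 = \left(-384\right) 0 = 0$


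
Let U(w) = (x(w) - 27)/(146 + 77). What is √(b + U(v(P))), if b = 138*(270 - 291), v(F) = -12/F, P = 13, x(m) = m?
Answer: I*√24356426835/2899 ≈ 53.834*I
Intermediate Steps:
U(w) = -27/223 + w/223 (U(w) = (w - 27)/(146 + 77) = (-27 + w)/223 = (-27 + w)*(1/223) = -27/223 + w/223)
b = -2898 (b = 138*(-21) = -2898)
√(b + U(v(P))) = √(-2898 + (-27/223 + (-12/13)/223)) = √(-2898 + (-27/223 + (-12*1/13)/223)) = √(-2898 + (-27/223 + (1/223)*(-12/13))) = √(-2898 + (-27/223 - 12/2899)) = √(-2898 - 363/2899) = √(-8401665/2899) = I*√24356426835/2899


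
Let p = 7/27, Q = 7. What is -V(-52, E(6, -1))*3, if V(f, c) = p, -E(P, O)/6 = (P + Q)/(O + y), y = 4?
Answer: -7/9 ≈ -0.77778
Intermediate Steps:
p = 7/27 (p = 7*(1/27) = 7/27 ≈ 0.25926)
E(P, O) = -6*(7 + P)/(4 + O) (E(P, O) = -6*(P + 7)/(O + 4) = -6*(7 + P)/(4 + O))
V(f, c) = 7/27
-V(-52, E(6, -1))*3 = -7*3/27 = -1*7/9 = -7/9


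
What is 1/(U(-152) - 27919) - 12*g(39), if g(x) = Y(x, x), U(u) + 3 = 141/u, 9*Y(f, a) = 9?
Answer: -50931572/4244285 ≈ -12.000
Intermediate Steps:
Y(f, a) = 1 (Y(f, a) = (⅑)*9 = 1)
U(u) = -3 + 141/u
g(x) = 1
1/(U(-152) - 27919) - 12*g(39) = 1/((-3 + 141/(-152)) - 27919) - 12 = 1/((-3 + 141*(-1/152)) - 27919) - 1*12 = 1/((-3 - 141/152) - 27919) - 12 = 1/(-597/152 - 27919) - 12 = 1/(-4244285/152) - 12 = -152/4244285 - 12 = -50931572/4244285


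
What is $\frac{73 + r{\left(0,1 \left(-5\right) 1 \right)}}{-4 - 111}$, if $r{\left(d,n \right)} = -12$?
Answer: $- \frac{61}{115} \approx -0.53043$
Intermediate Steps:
$\frac{73 + r{\left(0,1 \left(-5\right) 1 \right)}}{-4 - 111} = \frac{73 - 12}{-4 - 111} = \frac{61}{-115} = 61 \left(- \frac{1}{115}\right) = - \frac{61}{115}$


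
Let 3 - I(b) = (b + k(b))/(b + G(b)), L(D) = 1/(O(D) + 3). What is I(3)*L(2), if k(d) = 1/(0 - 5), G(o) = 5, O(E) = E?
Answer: 53/100 ≈ 0.53000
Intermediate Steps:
L(D) = 1/(3 + D) (L(D) = 1/(D + 3) = 1/(3 + D))
k(d) = -⅕ (k(d) = 1/(-5) = -⅕)
I(b) = 3 - (-⅕ + b)/(5 + b) (I(b) = 3 - (b - ⅕)/(b + 5) = 3 - (-⅕ + b)/(5 + b))
I(3)*L(2) = (2*(38 + 5*3)/(5*(5 + 3)))/(3 + 2) = ((⅖)*(38 + 15)/8)/5 = ((⅖)*(⅛)*53)*(⅕) = (53/20)*(⅕) = 53/100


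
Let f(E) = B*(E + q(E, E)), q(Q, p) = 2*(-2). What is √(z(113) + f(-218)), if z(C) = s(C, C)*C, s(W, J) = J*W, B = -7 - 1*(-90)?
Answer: √1424471 ≈ 1193.5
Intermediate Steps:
q(Q, p) = -4
B = 83 (B = -7 + 90 = 83)
f(E) = -332 + 83*E (f(E) = 83*(E - 4) = 83*(-4 + E) = -332 + 83*E)
z(C) = C³ (z(C) = (C*C)*C = C²*C = C³)
√(z(113) + f(-218)) = √(113³ + (-332 + 83*(-218))) = √(1442897 + (-332 - 18094)) = √(1442897 - 18426) = √1424471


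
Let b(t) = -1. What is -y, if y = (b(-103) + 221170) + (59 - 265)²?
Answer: -263605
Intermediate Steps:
y = 263605 (y = (-1 + 221170) + (59 - 265)² = 221169 + (-206)² = 221169 + 42436 = 263605)
-y = -1*263605 = -263605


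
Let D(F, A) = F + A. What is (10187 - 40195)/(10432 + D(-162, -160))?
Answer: -15004/5055 ≈ -2.9682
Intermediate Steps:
D(F, A) = A + F
(10187 - 40195)/(10432 + D(-162, -160)) = (10187 - 40195)/(10432 + (-160 - 162)) = -30008/(10432 - 322) = -30008/10110 = -30008*1/10110 = -15004/5055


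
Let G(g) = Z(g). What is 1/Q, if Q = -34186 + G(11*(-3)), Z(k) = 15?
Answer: -1/34171 ≈ -2.9265e-5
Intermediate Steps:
G(g) = 15
Q = -34171 (Q = -34186 + 15 = -34171)
1/Q = 1/(-34171) = -1/34171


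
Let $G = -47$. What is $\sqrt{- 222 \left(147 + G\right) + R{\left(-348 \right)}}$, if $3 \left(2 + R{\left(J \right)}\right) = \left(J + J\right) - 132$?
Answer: $i \sqrt{22478} \approx 149.93 i$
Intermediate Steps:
$R{\left(J \right)} = -46 + \frac{2 J}{3}$ ($R{\left(J \right)} = -2 + \frac{\left(J + J\right) - 132}{3} = -2 + \frac{2 J - 132}{3} = -2 + \frac{-132 + 2 J}{3} = -2 + \left(-44 + \frac{2 J}{3}\right) = -46 + \frac{2 J}{3}$)
$\sqrt{- 222 \left(147 + G\right) + R{\left(-348 \right)}} = \sqrt{- 222 \left(147 - 47\right) + \left(-46 + \frac{2}{3} \left(-348\right)\right)} = \sqrt{\left(-222\right) 100 - 278} = \sqrt{-22200 - 278} = \sqrt{-22478} = i \sqrt{22478}$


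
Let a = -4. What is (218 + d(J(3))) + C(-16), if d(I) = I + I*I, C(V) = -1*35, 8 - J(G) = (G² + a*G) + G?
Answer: 255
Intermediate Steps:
J(G) = 8 - G² + 3*G (J(G) = 8 - ((G² - 4*G) + G) = 8 - (G² - 3*G) = 8 + (-G² + 3*G) = 8 - G² + 3*G)
C(V) = -35
d(I) = I + I²
(218 + d(J(3))) + C(-16) = (218 + (8 - 1*3² + 3*3)*(1 + (8 - 1*3² + 3*3))) - 35 = (218 + (8 - 1*9 + 9)*(1 + (8 - 1*9 + 9))) - 35 = (218 + (8 - 9 + 9)*(1 + (8 - 9 + 9))) - 35 = (218 + 8*(1 + 8)) - 35 = (218 + 8*9) - 35 = (218 + 72) - 35 = 290 - 35 = 255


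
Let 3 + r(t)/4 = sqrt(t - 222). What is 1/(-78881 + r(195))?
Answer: -78893/6224105881 - 12*I*sqrt(3)/6224105881 ≈ -1.2675e-5 - 3.3394e-9*I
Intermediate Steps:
r(t) = -12 + 4*sqrt(-222 + t) (r(t) = -12 + 4*sqrt(t - 222) = -12 + 4*sqrt(-222 + t))
1/(-78881 + r(195)) = 1/(-78881 + (-12 + 4*sqrt(-222 + 195))) = 1/(-78881 + (-12 + 4*sqrt(-27))) = 1/(-78881 + (-12 + 4*(3*I*sqrt(3)))) = 1/(-78881 + (-12 + 12*I*sqrt(3))) = 1/(-78893 + 12*I*sqrt(3))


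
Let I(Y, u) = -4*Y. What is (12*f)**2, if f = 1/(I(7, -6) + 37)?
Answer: 16/9 ≈ 1.7778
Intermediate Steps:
f = 1/9 (f = 1/(-4*7 + 37) = 1/(-28 + 37) = 1/9 ≈ 0.11111)
(12*f)**2 = (12*(1/9))**2 = (4/3)**2 = 16/9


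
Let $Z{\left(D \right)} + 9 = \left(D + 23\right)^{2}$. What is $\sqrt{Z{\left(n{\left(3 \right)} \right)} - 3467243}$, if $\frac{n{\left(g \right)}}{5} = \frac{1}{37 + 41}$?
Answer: $\frac{i \sqrt{21091524767}}{78} \approx 1861.9 i$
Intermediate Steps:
$n{\left(g \right)} = \frac{5}{78}$ ($n{\left(g \right)} = \frac{5}{37 + 41} = \frac{5}{78}$)
$Z{\left(D \right)} = -9 + \left(23 + D\right)^{2}$ ($Z{\left(D \right)} = -9 + \left(D + 23\right)^{2} = -9 + \left(23 + D\right)^{2}$)
$\sqrt{Z{\left(n{\left(3 \right)} \right)} - 3467243} = \sqrt{\left(-9 + \left(23 + \frac{5}{78}\right)^{2}\right) - 3467243} = \sqrt{\left(-9 + \left(\frac{1799}{78}\right)^{2}\right) - 3467243} = \sqrt{\left(-9 + \frac{3236401}{6084}\right) - 3467243} = \sqrt{\frac{3181645}{6084} - 3467243} = \sqrt{- \frac{21091524767}{6084}} = \frac{i \sqrt{21091524767}}{78}$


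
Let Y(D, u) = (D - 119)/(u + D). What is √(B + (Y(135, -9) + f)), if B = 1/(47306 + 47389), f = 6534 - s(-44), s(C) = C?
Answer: √2890363274300705/662865 ≈ 81.106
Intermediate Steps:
Y(D, u) = (-119 + D)/(D + u)
f = 6578 (f = 6534 - 1*(-44) = 6534 + 44 = 6578)
B = 1/94695 ≈ 1.0560e-5
√(B + (Y(135, -9) + f)) = √(1/94695 + ((-119 + 135)/(135 - 9) + 6578)) = √(1/94695 + (16/126 + 6578)) = √(1/94695 + ((1/126)*16 + 6578)) = √(1/94695 + (8/63 + 6578)) = √(1/94695 + 414422/63) = √(13081230451/1988595) = √2890363274300705/662865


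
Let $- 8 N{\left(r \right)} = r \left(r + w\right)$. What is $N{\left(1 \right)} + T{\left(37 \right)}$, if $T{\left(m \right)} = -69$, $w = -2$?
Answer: $- \frac{551}{8} \approx -68.875$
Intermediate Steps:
$N{\left(r \right)} = - \frac{r \left(-2 + r\right)}{8}$ ($N{\left(r \right)} = - \frac{r \left(r - 2\right)}{8} = - \frac{r \left(-2 + r\right)}{8}$)
$N{\left(1 \right)} + T{\left(37 \right)} = \frac{1}{8} \cdot 1 \left(2 - 1\right) - 69 = \frac{1}{8} \cdot 1 \cdot 1 - 69 = \frac{1}{8} - 69 = - \frac{551}{8}$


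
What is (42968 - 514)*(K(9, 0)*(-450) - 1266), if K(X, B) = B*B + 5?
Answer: -149268264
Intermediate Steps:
K(X, B) = 5 + B² (K(X, B) = B² + 5 = 5 + B²)
(42968 - 514)*(K(9, 0)*(-450) - 1266) = (42968 - 514)*((5 + 0²)*(-450) - 1266) = 42454*((5 + 0)*(-450) - 1266) = 42454*(5*(-450) - 1266) = 42454*(-2250 - 1266) = 42454*(-3516) = -149268264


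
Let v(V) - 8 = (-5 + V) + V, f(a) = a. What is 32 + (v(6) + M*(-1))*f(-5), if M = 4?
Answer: -23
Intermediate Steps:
v(V) = 3 + 2*V (v(V) = 8 + ((-5 + V) + V) = 8 + (-5 + 2*V) = 3 + 2*V)
32 + (v(6) + M*(-1))*f(-5) = 32 + ((3 + 2*6) + 4*(-1))*(-5) = 32 + ((3 + 12) - 4)*(-5) = 32 + (15 - 4)*(-5) = 32 + 11*(-5) = 32 - 55 = -23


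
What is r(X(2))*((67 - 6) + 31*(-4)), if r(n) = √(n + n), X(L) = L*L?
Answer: -126*√2 ≈ -178.19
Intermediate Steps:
X(L) = L²
r(n) = √2*√n (r(n) = √(2*n) = √2*√n)
r(X(2))*((67 - 6) + 31*(-4)) = (√2*√(2²))*((67 - 6) + 31*(-4)) = (√2*√4)*(61 - 124) = (√2*2)*(-63) = (2*√2)*(-63) = -126*√2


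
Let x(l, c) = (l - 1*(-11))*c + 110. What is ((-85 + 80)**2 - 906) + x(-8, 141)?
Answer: -348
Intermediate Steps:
x(l, c) = 110 + c*(11 + l) (x(l, c) = (l + 11)*c + 110 = (11 + l)*c + 110 = c*(11 + l) + 110 = 110 + c*(11 + l))
((-85 + 80)**2 - 906) + x(-8, 141) = ((-85 + 80)**2 - 906) + (110 + 11*141 + 141*(-8)) = ((-5)**2 - 906) + (110 + 1551 - 1128) = (25 - 906) + 533 = -881 + 533 = -348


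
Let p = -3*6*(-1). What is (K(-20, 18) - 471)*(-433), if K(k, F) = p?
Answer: 196149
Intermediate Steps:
p = 18 (p = -18*(-1) = 18)
K(k, F) = 18
(K(-20, 18) - 471)*(-433) = (18 - 471)*(-433) = -453*(-433) = 196149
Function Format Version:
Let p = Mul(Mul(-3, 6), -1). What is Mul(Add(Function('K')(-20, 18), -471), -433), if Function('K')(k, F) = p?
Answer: 196149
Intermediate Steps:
p = 18 (p = Mul(-18, -1) = 18)
Function('K')(k, F) = 18
Mul(Add(Function('K')(-20, 18), -471), -433) = Mul(Add(18, -471), -433) = Mul(-453, -433) = 196149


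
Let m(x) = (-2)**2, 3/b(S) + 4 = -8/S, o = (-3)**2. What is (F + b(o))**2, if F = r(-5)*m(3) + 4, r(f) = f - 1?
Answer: 822649/1936 ≈ 424.92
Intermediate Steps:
o = 9
b(S) = 3/(-4 - 8/S)
r(f) = -1 + f
m(x) = 4
F = -20 (F = (-1 - 5)*4 + 4 = -6*4 + 4 = -24 + 4 = -20)
(F + b(o))**2 = (-20 - 3*9/(8 + 4*9))**2 = (-20 - 3*9/(8 + 36))**2 = (-20 - 3*9/44)**2 = (-20 - 3*9*1/44)**2 = (-20 - 27/44)**2 = (-907/44)**2 = 822649/1936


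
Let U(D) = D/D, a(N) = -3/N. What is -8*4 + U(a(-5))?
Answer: -31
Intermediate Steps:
U(D) = 1
-8*4 + U(a(-5)) = -8*4 + 1 = -32 + 1 = -31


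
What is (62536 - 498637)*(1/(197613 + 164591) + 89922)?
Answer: -14203856707720989/362204 ≈ -3.9215e+10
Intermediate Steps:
(62536 - 498637)*(1/(197613 + 164591) + 89922) = -436101*(1/362204 + 89922) = -436101*32570108089/362204 = -14203856707720989/362204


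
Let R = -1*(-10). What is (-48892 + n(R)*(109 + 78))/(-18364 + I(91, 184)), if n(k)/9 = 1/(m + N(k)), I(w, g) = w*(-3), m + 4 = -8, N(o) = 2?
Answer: 490603/186370 ≈ 2.6324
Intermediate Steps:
m = -12 (m = -4 - 8 = -12)
I(w, g) = -3*w
R = 10
n(k) = -9/10 (n(k) = 9/(-12 + 2) = 9/(-10) = 9*(-1/10) = -9/10)
(-48892 + n(R)*(109 + 78))/(-18364 + I(91, 184)) = (-48892 - 9*(109 + 78)/10)/(-18364 - 3*91) = (-48892 - 9/10*187)/(-18364 - 273) = (-48892 - 1683/10)/(-18637) = -490603/10*(-1/18637) = 490603/186370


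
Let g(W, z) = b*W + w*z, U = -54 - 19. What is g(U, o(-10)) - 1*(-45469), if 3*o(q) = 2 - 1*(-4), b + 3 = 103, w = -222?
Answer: 37725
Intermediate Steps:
b = 100 (b = -3 + 103 = 100)
o(q) = 2 (o(q) = (2 - 1*(-4))/3 = (2 + 4)/3 = (⅓)*6 = 2)
U = -73
g(W, z) = -222*z + 100*W (g(W, z) = 100*W - 222*z = -222*z + 100*W)
g(U, o(-10)) - 1*(-45469) = (-222*2 + 100*(-73)) - 1*(-45469) = (-444 - 7300) + 45469 = -7744 + 45469 = 37725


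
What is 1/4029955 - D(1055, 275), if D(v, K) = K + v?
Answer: -5359840149/4029955 ≈ -1330.0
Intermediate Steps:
1/4029955 - D(1055, 275) = 1/4029955 - (275 + 1055) = 1/4029955 - 1*1330 = 1/4029955 - 1330 = -5359840149/4029955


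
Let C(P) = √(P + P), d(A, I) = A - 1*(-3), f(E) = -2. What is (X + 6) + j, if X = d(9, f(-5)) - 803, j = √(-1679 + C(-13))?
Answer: -785 + √(-1679 + I*√26) ≈ -784.94 + 40.976*I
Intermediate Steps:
d(A, I) = 3 + A (d(A, I) = A + 3 = 3 + A)
C(P) = √2*√P (C(P) = √(2*P) = √2*√P)
j = √(-1679 + I*√26) (j = √(-1679 + √2*√(-13)) = √(-1679 + √2*(I*√13)) = √(-1679 + I*√26) ≈ 0.0622 + 40.976*I)
X = -791 (X = (3 + 9) - 803 = 12 - 803 = -791)
(X + 6) + j = (-791 + 6) + √(-1679 + I*√26) = -785 + √(-1679 + I*√26)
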